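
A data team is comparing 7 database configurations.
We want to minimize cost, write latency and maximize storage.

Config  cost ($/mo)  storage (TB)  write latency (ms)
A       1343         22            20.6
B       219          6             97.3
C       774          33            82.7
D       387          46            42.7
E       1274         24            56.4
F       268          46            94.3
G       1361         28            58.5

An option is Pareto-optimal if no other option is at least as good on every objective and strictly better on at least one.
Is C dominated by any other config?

Yes

D vs C: cost 387≤774, storage 46≥33, write latency 42.7≤82.7 — D is at least as good on every objective and strictly better on at least one, so D dominates C.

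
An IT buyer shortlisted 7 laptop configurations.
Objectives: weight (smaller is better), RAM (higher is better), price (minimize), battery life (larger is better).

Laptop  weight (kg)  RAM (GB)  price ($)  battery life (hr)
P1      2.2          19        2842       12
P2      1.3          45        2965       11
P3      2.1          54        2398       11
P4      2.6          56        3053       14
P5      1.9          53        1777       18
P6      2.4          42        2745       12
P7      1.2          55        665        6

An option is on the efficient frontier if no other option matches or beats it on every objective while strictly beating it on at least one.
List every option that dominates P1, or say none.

P5

P5: weight 1.9≤2.2, RAM 53≥19, price 1777≤2842, battery life 18≥12 — dominates P1.
Others (P2, P3, P4, P6, P7) are each worse than P1 on at least one objective.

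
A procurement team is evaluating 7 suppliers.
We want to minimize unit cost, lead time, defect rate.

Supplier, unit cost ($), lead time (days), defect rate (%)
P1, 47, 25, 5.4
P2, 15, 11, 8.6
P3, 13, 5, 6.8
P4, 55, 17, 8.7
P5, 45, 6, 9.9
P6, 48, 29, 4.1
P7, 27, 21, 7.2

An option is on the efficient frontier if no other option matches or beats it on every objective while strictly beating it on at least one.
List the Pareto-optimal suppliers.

P1: not dominated.
P2: dominated by P3 (unit cost 13≤15, lead time 5≤11, defect rate 6.8≤8.6).
P3: not dominated (best unit cost).
P4: dominated by P2 (unit cost 15≤55, lead time 11≤17, defect rate 8.6≤8.7).
P5: dominated by P3 (unit cost 13≤45, lead time 5≤6, defect rate 6.8≤9.9).
P6: not dominated (best defect rate).
P7: dominated by P3 (unit cost 13≤27, lead time 5≤21, defect rate 6.8≤7.2).

P1, P3, P6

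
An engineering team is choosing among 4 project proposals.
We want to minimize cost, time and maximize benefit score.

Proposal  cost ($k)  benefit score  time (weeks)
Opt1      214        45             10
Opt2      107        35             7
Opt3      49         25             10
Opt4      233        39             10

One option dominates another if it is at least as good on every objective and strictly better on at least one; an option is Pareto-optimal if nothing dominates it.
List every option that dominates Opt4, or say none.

Opt1: cost 214≤233, benefit score 45≥39, time 10≤10 — dominates Opt4.
Others (Opt2, Opt3) are each worse than Opt4 on at least one objective.

Opt1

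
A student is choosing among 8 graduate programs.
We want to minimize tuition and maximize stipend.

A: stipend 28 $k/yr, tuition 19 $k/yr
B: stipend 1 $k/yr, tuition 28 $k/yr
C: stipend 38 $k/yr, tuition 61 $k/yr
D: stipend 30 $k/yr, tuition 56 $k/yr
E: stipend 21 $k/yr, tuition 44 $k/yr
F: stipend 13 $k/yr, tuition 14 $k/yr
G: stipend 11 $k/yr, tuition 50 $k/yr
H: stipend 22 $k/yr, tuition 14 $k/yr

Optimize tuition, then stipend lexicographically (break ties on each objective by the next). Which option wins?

H

First minimize tuition: best is 14, kept {F, H}.
Then maximize stipend: best is 22, kept {H}.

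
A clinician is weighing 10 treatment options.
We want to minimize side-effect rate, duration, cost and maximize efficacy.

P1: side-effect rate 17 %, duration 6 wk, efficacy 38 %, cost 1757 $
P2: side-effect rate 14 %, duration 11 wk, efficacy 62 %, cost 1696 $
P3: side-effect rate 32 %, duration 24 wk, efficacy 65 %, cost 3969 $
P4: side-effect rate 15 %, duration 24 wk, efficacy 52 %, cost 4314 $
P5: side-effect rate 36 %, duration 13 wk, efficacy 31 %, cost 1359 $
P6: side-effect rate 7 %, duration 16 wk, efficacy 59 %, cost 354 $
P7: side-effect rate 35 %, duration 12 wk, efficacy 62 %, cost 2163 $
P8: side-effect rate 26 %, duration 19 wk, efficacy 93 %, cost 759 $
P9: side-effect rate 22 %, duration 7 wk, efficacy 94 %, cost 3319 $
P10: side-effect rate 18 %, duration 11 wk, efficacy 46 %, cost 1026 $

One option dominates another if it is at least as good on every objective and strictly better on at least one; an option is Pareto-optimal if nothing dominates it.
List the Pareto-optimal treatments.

P1, P2, P6, P8, P9, P10

P1: not dominated (best duration).
P2: not dominated.
P3: dominated by P8 (side-effect rate 26≤32, duration 19≤24, efficacy 93≥65, cost 759≤3969).
P4: dominated by P2 (side-effect rate 14≤15, duration 11≤24, efficacy 62≥52, cost 1696≤4314).
P5: dominated by P10 (side-effect rate 18≤36, duration 11≤13, efficacy 46≥31, cost 1026≤1359).
P6: not dominated (best side-effect rate).
P7: dominated by P2 (side-effect rate 14≤35, duration 11≤12, efficacy 62≥62, cost 1696≤2163).
P8: not dominated.
P9: not dominated (best efficacy).
P10: not dominated.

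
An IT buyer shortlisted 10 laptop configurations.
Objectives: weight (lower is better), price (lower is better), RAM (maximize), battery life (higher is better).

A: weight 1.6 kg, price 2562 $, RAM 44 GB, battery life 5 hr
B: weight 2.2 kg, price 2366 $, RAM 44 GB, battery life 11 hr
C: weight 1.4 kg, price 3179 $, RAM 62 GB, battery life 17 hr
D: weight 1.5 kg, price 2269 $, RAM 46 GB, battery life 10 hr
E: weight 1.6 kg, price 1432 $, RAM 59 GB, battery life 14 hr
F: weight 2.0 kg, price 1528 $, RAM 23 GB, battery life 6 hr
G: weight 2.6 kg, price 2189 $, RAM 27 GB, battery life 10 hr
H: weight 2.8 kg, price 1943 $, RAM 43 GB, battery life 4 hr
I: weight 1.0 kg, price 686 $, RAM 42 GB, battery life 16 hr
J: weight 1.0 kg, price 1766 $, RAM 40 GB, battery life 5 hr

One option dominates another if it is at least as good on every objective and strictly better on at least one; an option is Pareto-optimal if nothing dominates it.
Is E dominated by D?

D vs E: D is worse on price (2269 vs 1432), so it does not dominate E.

No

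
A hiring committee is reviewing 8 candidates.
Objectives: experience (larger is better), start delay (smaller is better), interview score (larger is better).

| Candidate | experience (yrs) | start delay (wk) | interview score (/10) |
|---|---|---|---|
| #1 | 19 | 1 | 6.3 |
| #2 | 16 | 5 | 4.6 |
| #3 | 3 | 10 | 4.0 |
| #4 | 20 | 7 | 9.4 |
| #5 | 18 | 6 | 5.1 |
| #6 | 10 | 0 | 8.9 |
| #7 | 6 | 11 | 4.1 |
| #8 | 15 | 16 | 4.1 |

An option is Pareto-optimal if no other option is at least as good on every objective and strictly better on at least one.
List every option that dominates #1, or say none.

none

#2: worse on experience (16 vs 19).
#3: worse on experience (3 vs 19).
#4: worse on start delay (7 vs 1).
#5: worse on experience (18 vs 19).
#6: worse on experience (10 vs 19).
#7: worse on experience (6 vs 19).
#8: worse on experience (15 vs 19).
No option dominates #1.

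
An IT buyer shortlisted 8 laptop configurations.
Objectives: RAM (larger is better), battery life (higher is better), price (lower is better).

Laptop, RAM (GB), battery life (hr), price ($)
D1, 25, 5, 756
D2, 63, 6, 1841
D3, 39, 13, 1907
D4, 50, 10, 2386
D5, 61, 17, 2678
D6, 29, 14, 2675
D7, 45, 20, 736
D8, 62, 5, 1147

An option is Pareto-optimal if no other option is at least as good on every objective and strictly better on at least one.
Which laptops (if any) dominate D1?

D7

D7: RAM 45≥25, battery life 20≥5, price 736≤756 — dominates D1.
Others (D2, D3, D4, D5, D6, D8) are each worse than D1 on at least one objective.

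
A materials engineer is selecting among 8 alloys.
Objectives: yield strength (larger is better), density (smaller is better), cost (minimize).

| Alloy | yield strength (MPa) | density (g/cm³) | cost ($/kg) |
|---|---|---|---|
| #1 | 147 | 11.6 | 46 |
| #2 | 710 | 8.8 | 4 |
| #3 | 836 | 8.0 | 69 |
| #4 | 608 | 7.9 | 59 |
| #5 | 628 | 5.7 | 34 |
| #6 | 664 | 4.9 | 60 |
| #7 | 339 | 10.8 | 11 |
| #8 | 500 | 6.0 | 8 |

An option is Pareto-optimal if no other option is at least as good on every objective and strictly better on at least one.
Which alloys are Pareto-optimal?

#1: dominated by #2 (yield strength 710≥147, density 8.8≤11.6, cost 4≤46).
#2: not dominated (best cost).
#3: not dominated (best yield strength).
#4: dominated by #5 (yield strength 628≥608, density 5.7≤7.9, cost 34≤59).
#5: not dominated.
#6: not dominated (best density).
#7: dominated by #2 (yield strength 710≥339, density 8.8≤10.8, cost 4≤11).
#8: not dominated.

#2, #3, #5, #6, #8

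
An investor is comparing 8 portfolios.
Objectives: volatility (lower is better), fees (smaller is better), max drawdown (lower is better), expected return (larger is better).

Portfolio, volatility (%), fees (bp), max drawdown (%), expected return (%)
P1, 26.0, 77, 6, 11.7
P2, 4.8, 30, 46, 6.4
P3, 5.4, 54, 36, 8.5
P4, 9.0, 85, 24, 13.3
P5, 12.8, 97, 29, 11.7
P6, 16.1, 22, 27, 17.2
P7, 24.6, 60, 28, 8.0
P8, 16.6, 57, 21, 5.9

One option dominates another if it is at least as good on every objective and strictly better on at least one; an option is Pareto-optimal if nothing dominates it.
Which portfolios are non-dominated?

P1, P2, P3, P4, P6, P8

P1: not dominated (best max drawdown).
P2: not dominated (best volatility).
P3: not dominated.
P4: not dominated.
P5: dominated by P4 (volatility 9.0≤12.8, fees 85≤97, max drawdown 24≤29, expected return 13.3≥11.7).
P6: not dominated (best fees).
P7: dominated by P6 (volatility 16.1≤24.6, fees 22≤60, max drawdown 27≤28, expected return 17.2≥8.0).
P8: not dominated.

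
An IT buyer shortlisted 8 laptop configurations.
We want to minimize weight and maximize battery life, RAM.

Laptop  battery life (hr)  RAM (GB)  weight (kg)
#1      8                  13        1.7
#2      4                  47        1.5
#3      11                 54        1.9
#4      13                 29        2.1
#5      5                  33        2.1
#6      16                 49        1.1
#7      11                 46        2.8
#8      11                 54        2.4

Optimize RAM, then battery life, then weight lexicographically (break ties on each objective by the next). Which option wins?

#3

First maximize RAM: best is 54, kept {#3, #8}.
Then maximize battery life: best is 11, kept {#3, #8}.
Then minimize weight: best is 1.9, kept {#3}.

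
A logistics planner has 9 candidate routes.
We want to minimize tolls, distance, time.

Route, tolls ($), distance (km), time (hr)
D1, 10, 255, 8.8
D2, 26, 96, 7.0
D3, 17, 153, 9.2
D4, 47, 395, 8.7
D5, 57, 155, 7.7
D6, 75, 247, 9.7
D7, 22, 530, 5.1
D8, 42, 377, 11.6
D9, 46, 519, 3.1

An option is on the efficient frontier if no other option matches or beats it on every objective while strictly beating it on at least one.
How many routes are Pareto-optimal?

D1: not dominated (best tolls).
D2: not dominated (best distance).
D3: not dominated.
D4: dominated by D2 (tolls 26≤47, distance 96≤395, time 7.0≤8.7).
D5: dominated by D2 (tolls 26≤57, distance 96≤155, time 7.0≤7.7).
D6: dominated by D2 (tolls 26≤75, distance 96≤247, time 7.0≤9.7).
D7: not dominated.
D8: dominated by D1 (tolls 10≤42, distance 255≤377, time 8.8≤11.6).
D9: not dominated (best time).
Pareto-optimal: D1, D2, D3, D7, D9 → 5.

5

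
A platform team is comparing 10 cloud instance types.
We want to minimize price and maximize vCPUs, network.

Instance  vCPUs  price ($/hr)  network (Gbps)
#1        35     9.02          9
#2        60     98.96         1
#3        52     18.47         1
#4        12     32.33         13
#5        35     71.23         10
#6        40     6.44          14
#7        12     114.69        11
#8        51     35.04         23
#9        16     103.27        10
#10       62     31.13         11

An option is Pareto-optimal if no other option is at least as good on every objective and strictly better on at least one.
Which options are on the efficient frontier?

#1: dominated by #6 (vCPUs 40≥35, price 6.44≤9.02, network 14≥9).
#2: dominated by #10 (vCPUs 62≥60, price 31.13≤98.96, network 11≥1).
#3: not dominated.
#4: dominated by #6 (vCPUs 40≥12, price 6.44≤32.33, network 14≥13).
#5: dominated by #6 (vCPUs 40≥35, price 6.44≤71.23, network 14≥10).
#6: not dominated (best price).
#7: dominated by #4 (vCPUs 12≥12, price 32.33≤114.69, network 13≥11).
#8: not dominated (best network).
#9: dominated by #5 (vCPUs 35≥16, price 71.23≤103.27, network 10≥10).
#10: not dominated (best vCPUs).

#3, #6, #8, #10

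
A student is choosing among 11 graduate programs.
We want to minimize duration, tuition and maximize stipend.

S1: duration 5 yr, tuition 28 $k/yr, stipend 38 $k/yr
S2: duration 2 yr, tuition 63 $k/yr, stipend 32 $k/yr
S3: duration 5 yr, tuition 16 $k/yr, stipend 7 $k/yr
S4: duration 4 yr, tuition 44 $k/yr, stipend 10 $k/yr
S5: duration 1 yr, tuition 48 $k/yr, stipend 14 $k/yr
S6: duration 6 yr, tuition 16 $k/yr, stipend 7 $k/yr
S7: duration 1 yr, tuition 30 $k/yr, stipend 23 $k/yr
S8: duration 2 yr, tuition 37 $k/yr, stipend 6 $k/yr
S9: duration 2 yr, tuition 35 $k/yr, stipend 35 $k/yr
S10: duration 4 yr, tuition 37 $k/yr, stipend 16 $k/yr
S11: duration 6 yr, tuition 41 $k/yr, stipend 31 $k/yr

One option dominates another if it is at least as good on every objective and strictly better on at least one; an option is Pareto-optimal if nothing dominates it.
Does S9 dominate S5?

No

S9 vs S5: S9 is worse on duration (2 vs 1), so it does not dominate S5.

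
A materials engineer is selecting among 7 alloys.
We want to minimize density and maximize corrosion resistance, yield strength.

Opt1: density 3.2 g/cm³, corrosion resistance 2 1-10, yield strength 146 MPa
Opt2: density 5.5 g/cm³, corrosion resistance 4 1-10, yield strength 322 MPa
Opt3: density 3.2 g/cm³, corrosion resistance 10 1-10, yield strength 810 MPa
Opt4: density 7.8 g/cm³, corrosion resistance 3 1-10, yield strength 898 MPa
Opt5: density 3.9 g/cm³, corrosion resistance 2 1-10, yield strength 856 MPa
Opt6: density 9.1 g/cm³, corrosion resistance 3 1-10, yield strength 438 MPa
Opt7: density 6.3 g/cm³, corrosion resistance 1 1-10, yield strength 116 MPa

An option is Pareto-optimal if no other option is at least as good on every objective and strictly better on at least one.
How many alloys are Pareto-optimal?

3

Opt1: dominated by Opt3 (density 3.2≤3.2, corrosion resistance 10≥2, yield strength 810≥146).
Opt2: dominated by Opt3 (density 3.2≤5.5, corrosion resistance 10≥4, yield strength 810≥322).
Opt3: not dominated (best corrosion resistance).
Opt4: not dominated (best yield strength).
Opt5: not dominated.
Opt6: dominated by Opt3 (density 3.2≤9.1, corrosion resistance 10≥3, yield strength 810≥438).
Opt7: dominated by Opt1 (density 3.2≤6.3, corrosion resistance 2≥1, yield strength 146≥116).
Pareto-optimal: Opt3, Opt4, Opt5 → 3.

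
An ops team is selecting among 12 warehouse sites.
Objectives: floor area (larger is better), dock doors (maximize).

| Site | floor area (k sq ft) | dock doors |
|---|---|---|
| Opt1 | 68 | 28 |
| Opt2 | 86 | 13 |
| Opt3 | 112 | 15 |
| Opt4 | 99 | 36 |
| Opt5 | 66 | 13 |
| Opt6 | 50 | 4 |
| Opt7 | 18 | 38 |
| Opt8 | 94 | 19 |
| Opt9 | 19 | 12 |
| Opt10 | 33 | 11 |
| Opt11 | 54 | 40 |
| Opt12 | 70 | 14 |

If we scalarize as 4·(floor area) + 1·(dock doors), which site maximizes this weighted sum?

Opt1: 4·68 + 1·28 = 300
Opt2: 4·86 + 1·13 = 357
Opt3: 4·112 + 1·15 = 463
Opt4: 4·99 + 1·36 = 432
Opt5: 4·66 + 1·13 = 277
Opt6: 4·50 + 1·4 = 204
Opt7: 4·18 + 1·38 = 110
Opt8: 4·94 + 1·19 = 395
Opt9: 4·19 + 1·12 = 88
Opt10: 4·33 + 1·11 = 143
Opt11: 4·54 + 1·40 = 256
Opt12: 4·70 + 1·14 = 294
Highest: Opt3 at 463.

Opt3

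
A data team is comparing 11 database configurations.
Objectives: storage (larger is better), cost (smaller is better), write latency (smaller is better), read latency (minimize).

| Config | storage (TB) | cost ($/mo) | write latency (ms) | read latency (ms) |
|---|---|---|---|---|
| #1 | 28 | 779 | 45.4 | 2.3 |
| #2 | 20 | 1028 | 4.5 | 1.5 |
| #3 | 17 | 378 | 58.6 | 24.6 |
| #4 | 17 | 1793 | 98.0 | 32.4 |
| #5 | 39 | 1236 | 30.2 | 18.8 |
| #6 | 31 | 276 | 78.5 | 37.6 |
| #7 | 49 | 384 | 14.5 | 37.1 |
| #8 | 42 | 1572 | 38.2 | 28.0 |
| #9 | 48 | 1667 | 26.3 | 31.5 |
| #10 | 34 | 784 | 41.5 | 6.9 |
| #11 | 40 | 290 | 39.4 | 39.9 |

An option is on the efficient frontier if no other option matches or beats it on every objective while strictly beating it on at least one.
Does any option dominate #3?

No

#1: worse on cost (779 vs 378).
#2: worse on cost (1028 vs 378).
#4: worse on cost (1793 vs 378).
#5: worse on cost (1236 vs 378).
#6: worse on write latency (78.5 vs 58.6).
#7: worse on cost (384 vs 378).
#8: worse on cost (1572 vs 378).
#9: worse on cost (1667 vs 378).
#10: worse on cost (784 vs 378).
#11: worse on read latency (39.9 vs 24.6).
No option is at least as good as #3 on every objective and strictly better on one.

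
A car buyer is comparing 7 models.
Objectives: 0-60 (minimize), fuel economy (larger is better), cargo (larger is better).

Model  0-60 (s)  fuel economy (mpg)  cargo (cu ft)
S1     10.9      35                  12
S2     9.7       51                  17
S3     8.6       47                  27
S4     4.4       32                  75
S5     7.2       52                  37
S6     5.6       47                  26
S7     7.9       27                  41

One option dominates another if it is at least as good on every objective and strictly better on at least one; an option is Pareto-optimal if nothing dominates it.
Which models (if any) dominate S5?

S1: worse on 0-60 (10.9 vs 7.2).
S2: worse on 0-60 (9.7 vs 7.2).
S3: worse on 0-60 (8.6 vs 7.2).
S4: worse on fuel economy (32 vs 52).
S6: worse on fuel economy (47 vs 52).
S7: worse on 0-60 (7.9 vs 7.2).
No option dominates S5.

none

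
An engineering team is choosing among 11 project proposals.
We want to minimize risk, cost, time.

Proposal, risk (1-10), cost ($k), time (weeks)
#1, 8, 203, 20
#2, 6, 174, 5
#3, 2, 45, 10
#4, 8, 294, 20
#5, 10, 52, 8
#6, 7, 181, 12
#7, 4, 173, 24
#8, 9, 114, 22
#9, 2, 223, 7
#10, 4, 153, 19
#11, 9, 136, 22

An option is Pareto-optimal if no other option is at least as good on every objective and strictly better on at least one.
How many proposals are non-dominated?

#1: dominated by #2 (risk 6≤8, cost 174≤203, time 5≤20).
#2: not dominated (best time).
#3: not dominated (best cost).
#4: dominated by #1 (risk 8≤8, cost 203≤294, time 20≤20).
#5: not dominated.
#6: dominated by #2 (risk 6≤7, cost 174≤181, time 5≤12).
#7: dominated by #3 (risk 2≤4, cost 45≤173, time 10≤24).
#8: dominated by #3 (risk 2≤9, cost 45≤114, time 10≤22).
#9: not dominated.
#10: dominated by #3 (risk 2≤4, cost 45≤153, time 10≤19).
#11: dominated by #3 (risk 2≤9, cost 45≤136, time 10≤22).
Pareto-optimal: #2, #3, #5, #9 → 4.

4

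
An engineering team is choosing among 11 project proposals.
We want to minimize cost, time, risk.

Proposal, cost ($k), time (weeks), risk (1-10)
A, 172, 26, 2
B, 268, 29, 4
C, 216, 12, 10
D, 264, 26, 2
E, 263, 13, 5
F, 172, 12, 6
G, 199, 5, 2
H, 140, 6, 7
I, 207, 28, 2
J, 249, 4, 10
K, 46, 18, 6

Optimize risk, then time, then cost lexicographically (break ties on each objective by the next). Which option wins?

First minimize risk: best is 2, kept {A, D, G, I}.
Then minimize time: best is 5, kept {G}.

G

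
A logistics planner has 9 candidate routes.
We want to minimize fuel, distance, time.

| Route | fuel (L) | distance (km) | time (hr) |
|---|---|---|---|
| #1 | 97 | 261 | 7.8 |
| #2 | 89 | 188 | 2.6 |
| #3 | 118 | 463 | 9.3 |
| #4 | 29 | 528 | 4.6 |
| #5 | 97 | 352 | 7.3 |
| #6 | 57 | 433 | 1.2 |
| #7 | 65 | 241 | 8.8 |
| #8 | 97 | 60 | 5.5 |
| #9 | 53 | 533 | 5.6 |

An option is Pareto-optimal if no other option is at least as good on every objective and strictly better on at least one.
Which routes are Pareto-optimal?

#2, #4, #6, #7, #8

#1: dominated by #2 (fuel 89≤97, distance 188≤261, time 2.6≤7.8).
#2: not dominated.
#3: dominated by #1 (fuel 97≤118, distance 261≤463, time 7.8≤9.3).
#4: not dominated (best fuel).
#5: dominated by #2 (fuel 89≤97, distance 188≤352, time 2.6≤7.3).
#6: not dominated (best time).
#7: not dominated.
#8: not dominated (best distance).
#9: dominated by #4 (fuel 29≤53, distance 528≤533, time 4.6≤5.6).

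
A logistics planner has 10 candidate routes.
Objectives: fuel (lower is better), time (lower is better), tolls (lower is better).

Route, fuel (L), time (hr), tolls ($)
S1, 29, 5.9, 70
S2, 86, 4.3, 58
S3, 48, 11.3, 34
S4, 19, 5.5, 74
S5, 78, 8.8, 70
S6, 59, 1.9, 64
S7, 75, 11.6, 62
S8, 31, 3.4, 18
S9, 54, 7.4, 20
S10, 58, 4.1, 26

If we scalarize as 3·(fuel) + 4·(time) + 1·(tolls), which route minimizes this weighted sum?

S1: 3·29 + 4·5.9 + 1·70 = 180.6
S2: 3·86 + 4·4.3 + 1·58 = 333.2
S3: 3·48 + 4·11.3 + 1·34 = 223.2
S4: 3·19 + 4·5.5 + 1·74 = 153.0
S5: 3·78 + 4·8.8 + 1·70 = 339.2
S6: 3·59 + 4·1.9 + 1·64 = 248.6
S7: 3·75 + 4·11.6 + 1·62 = 333.4
S8: 3·31 + 4·3.4 + 1·18 = 124.6
S9: 3·54 + 4·7.4 + 1·20 = 211.6
S10: 3·58 + 4·4.1 + 1·26 = 216.4
Lowest: S8 at 124.6.

S8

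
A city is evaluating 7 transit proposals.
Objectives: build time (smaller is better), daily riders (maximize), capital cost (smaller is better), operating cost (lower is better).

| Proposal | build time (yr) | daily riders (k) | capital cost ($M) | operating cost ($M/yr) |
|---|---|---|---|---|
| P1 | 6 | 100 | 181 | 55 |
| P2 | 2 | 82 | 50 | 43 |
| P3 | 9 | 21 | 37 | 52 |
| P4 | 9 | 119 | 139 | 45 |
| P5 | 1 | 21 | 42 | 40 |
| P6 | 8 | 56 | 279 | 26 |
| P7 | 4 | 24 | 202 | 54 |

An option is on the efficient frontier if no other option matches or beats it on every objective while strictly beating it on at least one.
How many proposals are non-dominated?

6

P1: not dominated.
P2: not dominated.
P3: not dominated (best capital cost).
P4: not dominated (best daily riders).
P5: not dominated (best build time).
P6: not dominated (best operating cost).
P7: dominated by P2 (build time 2≤4, daily riders 82≥24, capital cost 50≤202, operating cost 43≤54).
Pareto-optimal: P1, P2, P3, P4, P5, P6 → 6.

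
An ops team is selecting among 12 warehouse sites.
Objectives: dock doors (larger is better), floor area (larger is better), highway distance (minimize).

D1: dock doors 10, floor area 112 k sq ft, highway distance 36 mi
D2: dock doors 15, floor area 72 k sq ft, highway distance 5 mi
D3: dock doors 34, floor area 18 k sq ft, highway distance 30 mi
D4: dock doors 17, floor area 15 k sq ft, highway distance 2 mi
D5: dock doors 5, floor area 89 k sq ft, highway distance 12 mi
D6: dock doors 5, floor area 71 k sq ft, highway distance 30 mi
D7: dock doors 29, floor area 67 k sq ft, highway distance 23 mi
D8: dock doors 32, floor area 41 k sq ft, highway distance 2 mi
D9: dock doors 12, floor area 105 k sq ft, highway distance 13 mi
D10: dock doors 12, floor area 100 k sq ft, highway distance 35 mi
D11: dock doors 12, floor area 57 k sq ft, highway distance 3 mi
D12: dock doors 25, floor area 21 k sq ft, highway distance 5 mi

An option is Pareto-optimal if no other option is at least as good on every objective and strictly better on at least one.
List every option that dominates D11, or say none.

none

D1: worse on dock doors (10 vs 12).
D2: worse on highway distance (5 vs 3).
D3: worse on floor area (18 vs 57).
D4: worse on floor area (15 vs 57).
D5: worse on dock doors (5 vs 12).
D6: worse on dock doors (5 vs 12).
D7: worse on highway distance (23 vs 3).
D8: worse on floor area (41 vs 57).
D9: worse on highway distance (13 vs 3).
D10: worse on highway distance (35 vs 3).
D12: worse on floor area (21 vs 57).
No option dominates D11.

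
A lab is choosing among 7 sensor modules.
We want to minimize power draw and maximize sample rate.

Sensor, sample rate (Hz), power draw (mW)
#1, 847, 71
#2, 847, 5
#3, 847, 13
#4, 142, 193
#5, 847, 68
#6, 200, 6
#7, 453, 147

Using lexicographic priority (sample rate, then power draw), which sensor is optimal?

First maximize sample rate: best is 847, kept {#1, #2, #3, #5}.
Then minimize power draw: best is 5, kept {#2}.

#2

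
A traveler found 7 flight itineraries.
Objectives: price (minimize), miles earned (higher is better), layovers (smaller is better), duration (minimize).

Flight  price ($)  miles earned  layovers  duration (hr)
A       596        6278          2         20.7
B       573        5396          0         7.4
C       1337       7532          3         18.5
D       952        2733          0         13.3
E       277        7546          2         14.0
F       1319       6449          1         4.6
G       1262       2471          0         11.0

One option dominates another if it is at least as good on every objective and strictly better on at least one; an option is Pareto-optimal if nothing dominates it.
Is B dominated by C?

C vs B: C is worse on price (1337 vs 573), so it does not dominate B.

No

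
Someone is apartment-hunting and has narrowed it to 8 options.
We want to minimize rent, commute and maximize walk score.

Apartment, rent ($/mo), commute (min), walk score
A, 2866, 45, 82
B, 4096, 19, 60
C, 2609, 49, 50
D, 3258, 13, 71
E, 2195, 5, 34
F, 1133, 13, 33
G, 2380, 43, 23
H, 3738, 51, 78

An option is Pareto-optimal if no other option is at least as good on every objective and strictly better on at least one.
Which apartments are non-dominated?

A, C, D, E, F

A: not dominated (best walk score).
B: dominated by D (rent 3258≤4096, commute 13≤19, walk score 71≥60).
C: not dominated.
D: not dominated.
E: not dominated (best commute).
F: not dominated (best rent).
G: dominated by E (rent 2195≤2380, commute 5≤43, walk score 34≥23).
H: dominated by A (rent 2866≤3738, commute 45≤51, walk score 82≥78).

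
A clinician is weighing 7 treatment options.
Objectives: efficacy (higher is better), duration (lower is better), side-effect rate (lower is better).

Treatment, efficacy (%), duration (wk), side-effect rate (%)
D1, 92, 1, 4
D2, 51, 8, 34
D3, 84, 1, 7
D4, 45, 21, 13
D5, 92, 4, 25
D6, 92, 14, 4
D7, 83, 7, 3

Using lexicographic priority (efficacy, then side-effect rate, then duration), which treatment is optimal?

D1

First maximize efficacy: best is 92, kept {D1, D5, D6}.
Then minimize side-effect rate: best is 4, kept {D1, D6}.
Then minimize duration: best is 1, kept {D1}.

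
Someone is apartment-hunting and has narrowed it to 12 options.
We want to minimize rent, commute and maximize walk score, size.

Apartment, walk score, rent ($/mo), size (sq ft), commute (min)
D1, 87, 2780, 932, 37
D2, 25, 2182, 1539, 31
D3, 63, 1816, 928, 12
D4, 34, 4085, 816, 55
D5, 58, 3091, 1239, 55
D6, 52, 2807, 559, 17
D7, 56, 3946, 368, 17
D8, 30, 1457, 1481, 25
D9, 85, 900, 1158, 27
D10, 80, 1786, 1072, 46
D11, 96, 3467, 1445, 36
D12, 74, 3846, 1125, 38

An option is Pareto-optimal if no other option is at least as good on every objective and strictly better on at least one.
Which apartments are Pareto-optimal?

D1, D2, D3, D5, D8, D9, D11

D1: not dominated.
D2: not dominated (best size).
D3: not dominated (best commute).
D4: dominated by D1 (walk score 87≥34, rent 2780≤4085, size 932≥816, commute 37≤55).
D5: not dominated.
D6: dominated by D3 (walk score 63≥52, rent 1816≤2807, size 928≥559, commute 12≤17).
D7: dominated by D3 (walk score 63≥56, rent 1816≤3946, size 928≥368, commute 12≤17).
D8: not dominated.
D9: not dominated (best rent).
D10: dominated by D9 (walk score 85≥80, rent 900≤1786, size 1158≥1072, commute 27≤46).
D11: not dominated (best walk score).
D12: dominated by D9 (walk score 85≥74, rent 900≤3846, size 1158≥1125, commute 27≤38).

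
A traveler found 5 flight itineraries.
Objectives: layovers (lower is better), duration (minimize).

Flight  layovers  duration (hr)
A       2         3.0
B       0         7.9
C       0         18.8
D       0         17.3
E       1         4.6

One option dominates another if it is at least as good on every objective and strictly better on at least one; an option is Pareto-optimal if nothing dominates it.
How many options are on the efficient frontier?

A: not dominated (best duration).
B: not dominated.
C: dominated by B (layovers 0≤0, duration 7.9≤18.8).
D: dominated by B (layovers 0≤0, duration 7.9≤17.3).
E: not dominated.
Pareto-optimal: A, B, E → 3.

3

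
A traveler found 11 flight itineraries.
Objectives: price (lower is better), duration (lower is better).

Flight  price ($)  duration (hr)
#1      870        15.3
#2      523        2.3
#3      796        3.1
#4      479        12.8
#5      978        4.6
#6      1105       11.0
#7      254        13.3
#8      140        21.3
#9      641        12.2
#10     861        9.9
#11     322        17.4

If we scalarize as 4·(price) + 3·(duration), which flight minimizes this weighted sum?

#1: 4·870 + 3·15.3 = 3525.9
#2: 4·523 + 3·2.3 = 2098.9
#3: 4·796 + 3·3.1 = 3193.3
#4: 4·479 + 3·12.8 = 1954.4
#5: 4·978 + 3·4.6 = 3925.8
#6: 4·1105 + 3·11.0 = 4453.0
#7: 4·254 + 3·13.3 = 1055.9
#8: 4·140 + 3·21.3 = 623.9
#9: 4·641 + 3·12.2 = 2600.6
#10: 4·861 + 3·9.9 = 3473.7
#11: 4·322 + 3·17.4 = 1340.2
Lowest: #8 at 623.9.

#8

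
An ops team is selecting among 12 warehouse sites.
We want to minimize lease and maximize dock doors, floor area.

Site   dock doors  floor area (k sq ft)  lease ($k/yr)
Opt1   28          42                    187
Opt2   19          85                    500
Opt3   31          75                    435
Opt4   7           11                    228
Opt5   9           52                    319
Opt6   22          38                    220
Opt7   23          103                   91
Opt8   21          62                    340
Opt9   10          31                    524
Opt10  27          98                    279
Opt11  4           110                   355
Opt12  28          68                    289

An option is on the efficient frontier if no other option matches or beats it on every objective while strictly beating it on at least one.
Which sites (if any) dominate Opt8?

Opt7, Opt10, Opt12

Opt7: dock doors 23≥21, floor area 103≥62, lease 91≤340 — dominates Opt8.
Opt10: dock doors 27≥21, floor area 98≥62, lease 279≤340 — dominates Opt8.
Opt12: dock doors 28≥21, floor area 68≥62, lease 289≤340 — dominates Opt8.
Others (Opt1, Opt2, Opt3, Opt4, Opt5, Opt6, Opt9, Opt11) are each worse than Opt8 on at least one objective.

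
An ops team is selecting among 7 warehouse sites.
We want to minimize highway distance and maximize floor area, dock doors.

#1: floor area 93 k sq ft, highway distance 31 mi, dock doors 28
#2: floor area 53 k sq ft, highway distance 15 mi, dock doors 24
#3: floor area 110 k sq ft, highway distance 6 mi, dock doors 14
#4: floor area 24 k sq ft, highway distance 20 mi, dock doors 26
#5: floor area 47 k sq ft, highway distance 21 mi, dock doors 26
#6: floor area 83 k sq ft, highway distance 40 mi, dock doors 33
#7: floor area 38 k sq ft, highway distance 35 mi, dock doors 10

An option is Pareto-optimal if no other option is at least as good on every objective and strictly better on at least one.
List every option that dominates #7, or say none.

#1, #2, #3, #5

#1: floor area 93≥38, highway distance 31≤35, dock doors 28≥10 — dominates #7.
#2: floor area 53≥38, highway distance 15≤35, dock doors 24≥10 — dominates #7.
#3: floor area 110≥38, highway distance 6≤35, dock doors 14≥10 — dominates #7.
#5: floor area 47≥38, highway distance 21≤35, dock doors 26≥10 — dominates #7.
Others (#4, #6) are each worse than #7 on at least one objective.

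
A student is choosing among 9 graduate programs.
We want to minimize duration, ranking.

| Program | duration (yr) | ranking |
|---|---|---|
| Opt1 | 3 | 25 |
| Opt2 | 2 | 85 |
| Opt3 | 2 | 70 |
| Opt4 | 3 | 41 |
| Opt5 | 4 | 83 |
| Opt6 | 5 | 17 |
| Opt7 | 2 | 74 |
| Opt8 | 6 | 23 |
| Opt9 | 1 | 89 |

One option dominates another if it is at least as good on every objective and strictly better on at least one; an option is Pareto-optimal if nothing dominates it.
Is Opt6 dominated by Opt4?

Opt4 vs Opt6: Opt4 is worse on ranking (41 vs 17), so it does not dominate Opt6.

No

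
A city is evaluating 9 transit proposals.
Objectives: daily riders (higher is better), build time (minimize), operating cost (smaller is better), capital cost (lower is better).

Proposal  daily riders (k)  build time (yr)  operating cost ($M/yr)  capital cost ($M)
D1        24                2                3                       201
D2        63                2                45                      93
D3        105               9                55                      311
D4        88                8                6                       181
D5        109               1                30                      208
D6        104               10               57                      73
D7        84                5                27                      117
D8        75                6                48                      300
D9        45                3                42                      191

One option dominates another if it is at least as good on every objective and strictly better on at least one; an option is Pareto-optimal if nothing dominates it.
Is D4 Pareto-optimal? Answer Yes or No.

D1: worse on daily riders (24 vs 88).
D2: worse on daily riders (63 vs 88).
D3: worse on build time (9 vs 8).
D5: worse on operating cost (30 vs 6).
D6: worse on build time (10 vs 8).
D7: worse on daily riders (84 vs 88).
D8: worse on daily riders (75 vs 88).
D9: worse on daily riders (45 vs 88).
No option is at least as good as D4 on every objective and strictly better on one.

Yes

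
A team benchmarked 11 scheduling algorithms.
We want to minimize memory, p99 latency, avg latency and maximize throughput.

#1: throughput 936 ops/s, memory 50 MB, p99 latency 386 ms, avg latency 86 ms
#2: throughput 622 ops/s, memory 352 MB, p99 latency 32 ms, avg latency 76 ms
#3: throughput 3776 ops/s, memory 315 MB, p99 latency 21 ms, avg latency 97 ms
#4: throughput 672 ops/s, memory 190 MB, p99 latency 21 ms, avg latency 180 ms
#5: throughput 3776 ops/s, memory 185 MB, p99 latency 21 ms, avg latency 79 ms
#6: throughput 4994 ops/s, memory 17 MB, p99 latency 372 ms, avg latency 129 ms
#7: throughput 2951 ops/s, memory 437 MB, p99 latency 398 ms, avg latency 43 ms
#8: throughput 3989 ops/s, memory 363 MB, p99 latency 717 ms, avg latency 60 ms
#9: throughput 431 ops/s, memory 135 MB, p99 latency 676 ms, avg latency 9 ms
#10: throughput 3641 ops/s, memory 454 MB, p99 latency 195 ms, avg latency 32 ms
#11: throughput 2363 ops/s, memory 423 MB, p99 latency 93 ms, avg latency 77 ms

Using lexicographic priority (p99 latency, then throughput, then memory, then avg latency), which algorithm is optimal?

First minimize p99 latency: best is 21, kept {#3, #4, #5}.
Then maximize throughput: best is 3776, kept {#3, #5}.
Then minimize memory: best is 185, kept {#5}.

#5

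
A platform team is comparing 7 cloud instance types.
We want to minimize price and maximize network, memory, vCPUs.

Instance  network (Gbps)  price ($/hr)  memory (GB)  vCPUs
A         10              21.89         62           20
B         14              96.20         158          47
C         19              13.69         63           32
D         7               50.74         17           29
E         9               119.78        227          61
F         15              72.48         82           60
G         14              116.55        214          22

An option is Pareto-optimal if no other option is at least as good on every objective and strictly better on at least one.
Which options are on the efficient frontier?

B, C, E, F, G

A: dominated by C (network 19≥10, price 13.69≤21.89, memory 63≥62, vCPUs 32≥20).
B: not dominated.
C: not dominated (best network).
D: dominated by C (network 19≥7, price 13.69≤50.74, memory 63≥17, vCPUs 32≥29).
E: not dominated (best memory).
F: not dominated.
G: not dominated.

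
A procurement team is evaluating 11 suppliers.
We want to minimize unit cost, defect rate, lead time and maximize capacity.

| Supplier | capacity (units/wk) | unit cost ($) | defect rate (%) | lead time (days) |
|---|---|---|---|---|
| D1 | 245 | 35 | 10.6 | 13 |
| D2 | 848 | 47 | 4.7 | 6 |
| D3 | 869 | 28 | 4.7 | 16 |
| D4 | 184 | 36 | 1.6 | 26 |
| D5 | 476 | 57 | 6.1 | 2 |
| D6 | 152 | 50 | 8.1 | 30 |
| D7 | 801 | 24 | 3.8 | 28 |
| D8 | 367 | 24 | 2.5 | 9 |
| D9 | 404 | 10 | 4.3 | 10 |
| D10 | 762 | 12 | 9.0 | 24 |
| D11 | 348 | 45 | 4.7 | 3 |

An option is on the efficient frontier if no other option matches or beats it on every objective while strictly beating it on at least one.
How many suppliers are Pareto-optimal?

9

D1: dominated by D8 (capacity 367≥245, unit cost 24≤35, defect rate 2.5≤10.6, lead time 9≤13).
D2: not dominated.
D3: not dominated (best capacity).
D4: not dominated (best defect rate).
D5: not dominated (best lead time).
D6: dominated by D2 (capacity 848≥152, unit cost 47≤50, defect rate 4.7≤8.1, lead time 6≤30).
D7: not dominated.
D8: not dominated.
D9: not dominated (best unit cost).
D10: not dominated.
D11: not dominated.
Pareto-optimal: D2, D3, D4, D5, D7, D8, D9, D10, D11 → 9.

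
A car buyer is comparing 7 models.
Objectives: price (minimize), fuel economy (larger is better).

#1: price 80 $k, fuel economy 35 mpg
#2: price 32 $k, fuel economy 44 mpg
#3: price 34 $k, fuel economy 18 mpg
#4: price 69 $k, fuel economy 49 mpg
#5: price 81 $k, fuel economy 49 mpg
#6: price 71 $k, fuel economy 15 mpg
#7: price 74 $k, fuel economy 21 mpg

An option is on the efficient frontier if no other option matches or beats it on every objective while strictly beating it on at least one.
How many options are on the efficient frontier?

#1: dominated by #2 (price 32≤80, fuel economy 44≥35).
#2: not dominated (best price).
#3: dominated by #2 (price 32≤34, fuel economy 44≥18).
#4: not dominated.
#5: dominated by #4 (price 69≤81, fuel economy 49≥49).
#6: dominated by #2 (price 32≤71, fuel economy 44≥15).
#7: dominated by #2 (price 32≤74, fuel economy 44≥21).
Pareto-optimal: #2, #4 → 2.

2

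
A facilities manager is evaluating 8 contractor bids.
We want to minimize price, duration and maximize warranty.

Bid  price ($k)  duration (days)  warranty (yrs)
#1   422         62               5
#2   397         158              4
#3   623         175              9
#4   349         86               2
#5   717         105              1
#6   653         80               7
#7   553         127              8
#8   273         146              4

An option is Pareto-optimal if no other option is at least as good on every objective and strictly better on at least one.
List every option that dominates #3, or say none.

none

#1: worse on warranty (5 vs 9).
#2: worse on warranty (4 vs 9).
#4: worse on warranty (2 vs 9).
#5: worse on price (717 vs 623).
#6: worse on price (653 vs 623).
#7: worse on warranty (8 vs 9).
#8: worse on warranty (4 vs 9).
No option dominates #3.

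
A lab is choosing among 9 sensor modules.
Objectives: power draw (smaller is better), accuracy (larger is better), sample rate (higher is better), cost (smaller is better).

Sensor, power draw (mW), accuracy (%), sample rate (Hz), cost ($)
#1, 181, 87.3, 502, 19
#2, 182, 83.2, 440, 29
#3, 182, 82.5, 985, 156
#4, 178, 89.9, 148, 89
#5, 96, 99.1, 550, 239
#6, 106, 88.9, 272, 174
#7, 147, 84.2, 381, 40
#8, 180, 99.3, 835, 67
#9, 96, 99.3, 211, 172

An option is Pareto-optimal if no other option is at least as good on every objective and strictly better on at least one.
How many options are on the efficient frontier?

#1: not dominated (best cost).
#2: dominated by #1 (power draw 181≤182, accuracy 87.3≥83.2, sample rate 502≥440, cost 19≤29).
#3: not dominated (best sample rate).
#4: not dominated.
#5: not dominated.
#6: not dominated.
#7: not dominated.
#8: not dominated.
#9: not dominated.
Pareto-optimal: #1, #3, #4, #5, #6, #7, #8, #9 → 8.

8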